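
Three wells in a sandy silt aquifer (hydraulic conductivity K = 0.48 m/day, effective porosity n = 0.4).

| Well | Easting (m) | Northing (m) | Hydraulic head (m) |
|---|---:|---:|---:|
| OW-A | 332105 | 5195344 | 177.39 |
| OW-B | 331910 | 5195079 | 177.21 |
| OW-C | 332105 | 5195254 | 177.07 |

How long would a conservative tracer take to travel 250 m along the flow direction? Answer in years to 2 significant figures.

Three-point gradient (reference OW-A): Δ to OW-B = (-195, -265, -0.18), Δ to OW-C = (0, -90, -0.32).
∂h/∂x = -0.003909, ∂h/∂y = +0.003556 (det = 17550).
|∇h| = √(-0.003909² + 0.003556²) = 0.005284
Seepage velocity v = K·i/n = 0.48 × 0.005284 / 0.4 = 0.006341 m/day.
t = 250 / 0.006341 = 3.943e+04 days = 108 years.

110 years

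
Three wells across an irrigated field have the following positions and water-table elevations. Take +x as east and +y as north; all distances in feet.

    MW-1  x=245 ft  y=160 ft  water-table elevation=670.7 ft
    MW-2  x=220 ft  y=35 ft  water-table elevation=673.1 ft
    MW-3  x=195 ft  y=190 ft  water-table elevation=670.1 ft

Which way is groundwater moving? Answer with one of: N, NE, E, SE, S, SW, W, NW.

N

With h = a·x + b·y + c and MW-1 as origin, the differences give:
  (-25)·a + (-125)·b = +2.4
  (-50)·a + 30·b = -0.6
Eliminate b (×30 and ×(-125), subtract): -7000·a = -3.00 → a = ∂h/∂x = +0.0004286
Back-substitute: b = ∂h/∂y = -0.01929.
Flow = −∇h = (-0.0004286 east, +0.01929 north), which points north.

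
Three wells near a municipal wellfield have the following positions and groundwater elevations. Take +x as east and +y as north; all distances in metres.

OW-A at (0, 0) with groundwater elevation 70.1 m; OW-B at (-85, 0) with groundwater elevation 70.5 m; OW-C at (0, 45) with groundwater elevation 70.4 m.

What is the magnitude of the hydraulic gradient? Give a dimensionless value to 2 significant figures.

0.0082

∂h/∂x = (70.5 − 70.1) / (-85 − 0) = -0.004706
∂h/∂y = (70.4 − 70.1) / (45 − 0) = +0.006667
|∇h| = √(-0.004706² + 0.006667²) = 0.008161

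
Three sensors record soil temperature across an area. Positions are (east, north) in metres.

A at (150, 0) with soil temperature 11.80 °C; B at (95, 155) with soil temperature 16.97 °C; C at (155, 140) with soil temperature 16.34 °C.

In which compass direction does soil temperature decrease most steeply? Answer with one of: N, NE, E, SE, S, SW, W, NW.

S

Three-point gradient (reference A): Δ to B = (-55, 155, +5.17), Δ to C = (5, 140, +4.54).
∂T/∂x = -0.002372, ∂T/∂y = +0.03251 (det = -8475).
Steepest decrease is along −∇f = (+0.002372 E, -0.03251 N) → south.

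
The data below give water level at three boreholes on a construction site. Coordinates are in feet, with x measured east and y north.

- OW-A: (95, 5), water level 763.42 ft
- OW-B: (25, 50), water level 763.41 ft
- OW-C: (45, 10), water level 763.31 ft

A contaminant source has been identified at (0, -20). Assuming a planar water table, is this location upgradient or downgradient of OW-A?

downgradient

Taking OW-A as reference: OW-B−OW-A = (-70, 45, -0.01); OW-C−OW-A = (-50, 5, -0.11).
Solve a·Δx + b·Δy = Δh: det = (-70)·5 − (-50)·45 = 1900.
∂h/∂x = [(-0.01)·5 − (-0.11)·45] / 1900 = +0.002579
∂h/∂y = [(-70)·(-0.11) − (-50)·(-0.01)] / 1900 = +0.003789
Head at (0, -20) = 763.42 + (+0.002579)·(-95) + (+0.003789)·(-25) = 763.08 ft.
That is lower than the 763.42 ft at OW-A, so the point is downgradient.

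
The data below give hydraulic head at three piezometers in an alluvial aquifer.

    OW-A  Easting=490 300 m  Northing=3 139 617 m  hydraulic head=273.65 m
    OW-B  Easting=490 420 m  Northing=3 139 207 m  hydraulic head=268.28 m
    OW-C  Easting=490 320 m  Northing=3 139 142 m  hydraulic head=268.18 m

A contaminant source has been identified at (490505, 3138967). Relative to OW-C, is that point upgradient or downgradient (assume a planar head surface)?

With h = a·x + b·y + c and OW-A as origin, the differences give:
  120·a + (-410)·b = -5.37
  20·a + (-475)·b = -5.47
Eliminate b (×(-475) and ×(-410), subtract): -48800·a = 308.050 → a = ∂h/∂x = -0.006313
Back-substitute: b = ∂h/∂y = +0.01125.
Head at (490505, 3138967) = 273.65 + (-0.006313)·(205) + (+0.01125)·(-650) = 265.04 m.
That is lower than the 268.18 m at OW-C, so the point is downgradient.

downgradient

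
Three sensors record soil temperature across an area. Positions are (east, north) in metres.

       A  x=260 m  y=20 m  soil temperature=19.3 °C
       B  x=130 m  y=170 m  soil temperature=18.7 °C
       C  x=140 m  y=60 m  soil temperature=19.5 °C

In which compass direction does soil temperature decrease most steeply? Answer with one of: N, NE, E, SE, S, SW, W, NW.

Differences from A: to B (Δx, Δy, Δh) = (-130, 150, -0.6); to C = (-120, 40, +0.2).
Determinant of the coordinate differences = (-130)·40 − (-120)·150 = 12800.
∂T/∂x = [(-0.6)·40 − (+0.2)·150] / 12800 = -0.004219
∂T/∂y = [(-130)·(+0.2) − (-120)·(-0.6)] / 12800 = -0.007656
Steepest decrease is along −∇f = (+0.004219 E, +0.007656 N) → northeast.

NE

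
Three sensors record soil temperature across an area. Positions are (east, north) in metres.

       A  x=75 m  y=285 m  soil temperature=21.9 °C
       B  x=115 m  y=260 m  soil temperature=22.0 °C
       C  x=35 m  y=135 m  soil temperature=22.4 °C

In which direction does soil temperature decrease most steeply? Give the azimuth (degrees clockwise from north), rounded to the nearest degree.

Taking A as reference: B−A = (40, -25, +0.1); C−A = (-40, -150, +0.5).
Determinant of the coordinate differences = 40·(-150) − (-40)·(-25) = -7000.
∂T/∂x = [(+0.1)·(-150) − (+0.5)·(-25)] / -7000 = +0.0003571
∂T/∂y = [40·(+0.5) − (-40)·(+0.1)] / -7000 = -0.003429
Steepest decrease is along −∇f: components (-0.0003571 E, +0.003429 N).
Azimuth = atan2(-0.0003571, +0.003429) = 354.1° ≈ 354°.

354°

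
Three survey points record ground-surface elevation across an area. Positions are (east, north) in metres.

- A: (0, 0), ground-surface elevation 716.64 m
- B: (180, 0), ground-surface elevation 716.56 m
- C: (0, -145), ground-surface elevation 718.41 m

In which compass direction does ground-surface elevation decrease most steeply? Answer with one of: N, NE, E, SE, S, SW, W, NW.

∂z/∂x = (716.56 − 716.64) / (180 − 0) = -0.0004444
∂z/∂y = (718.41 − 716.64) / (-145 − 0) = -0.01221
Steepest decrease is along −∇f = (+0.0004444 E, +0.01221 N) → north.

N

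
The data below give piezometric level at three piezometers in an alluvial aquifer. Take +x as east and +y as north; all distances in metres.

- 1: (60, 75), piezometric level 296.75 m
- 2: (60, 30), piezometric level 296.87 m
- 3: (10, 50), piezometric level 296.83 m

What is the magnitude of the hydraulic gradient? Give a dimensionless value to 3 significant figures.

Taking 1 as reference: 2−1 = (0, -45, +0.12); 3−1 = (-50, -25, +0.08).
Determinant of the coordinate differences = 0·(-25) − (-50)·(-45) = -2250.
∂h/∂x = [(+0.12)·(-25) − (+0.08)·(-45)] / -2250 = -0.0002667
∂h/∂y = [0·(+0.08) − (-50)·(+0.12)] / -2250 = -0.002667
|∇h| = √(-0.0002667² + -0.002667²) = 0.00268

0.00268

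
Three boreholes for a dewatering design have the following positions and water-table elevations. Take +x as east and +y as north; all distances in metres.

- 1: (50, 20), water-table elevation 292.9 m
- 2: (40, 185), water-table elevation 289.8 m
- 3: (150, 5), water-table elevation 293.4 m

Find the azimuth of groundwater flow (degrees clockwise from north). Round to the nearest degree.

Differences from 1: to 2 (Δx, Δy, Δh) = (-10, 165, -3.1); to 3 = (100, -15, +0.5).
Determinant of the coordinate differences = (-10)·(-15) − 100·165 = -16350.
∂h/∂x = [(-3.1)·(-15) − (+0.5)·165] / -16350 = +0.002202
∂h/∂y = [(-10)·(+0.5) − 100·(-3.1)] / -16350 = -0.01865
Flow direction (−∇h) has components (-0.002202 E, +0.01865 N).
Azimuth = atan2(E, N) = atan2(-0.002202, +0.01865) = 353.3° ≈ 353°.

353°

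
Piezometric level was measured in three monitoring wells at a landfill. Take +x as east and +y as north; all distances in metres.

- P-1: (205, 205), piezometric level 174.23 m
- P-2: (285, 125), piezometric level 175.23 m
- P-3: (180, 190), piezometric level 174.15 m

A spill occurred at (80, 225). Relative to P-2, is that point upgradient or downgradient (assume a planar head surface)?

Three-point gradient (reference P-1): Δ to P-2 = (80, -80, +1.00), Δ to P-3 = (-25, -15, -0.08).
∂h/∂x = +0.006687, ∂h/∂y = -0.005813 (det = -3200).
Head at (80, 225) = 174.23 + (+0.006687)·(-125) + (-0.005813)·(20) = 173.28 m.
That is lower than the 175.23 m at P-2, so the point is downgradient.

downgradient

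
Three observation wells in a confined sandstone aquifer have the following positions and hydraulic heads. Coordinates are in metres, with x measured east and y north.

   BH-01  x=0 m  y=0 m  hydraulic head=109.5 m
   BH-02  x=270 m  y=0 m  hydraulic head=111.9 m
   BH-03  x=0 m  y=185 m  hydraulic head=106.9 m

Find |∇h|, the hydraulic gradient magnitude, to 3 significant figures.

0.0166

∂h/∂x = (111.9 − 109.5) / (270 − 0) = +0.008889
∂h/∂y = (106.9 − 109.5) / (185 − 0) = -0.01405
|∇h| = √(0.008889² + -0.01405²) = 0.01663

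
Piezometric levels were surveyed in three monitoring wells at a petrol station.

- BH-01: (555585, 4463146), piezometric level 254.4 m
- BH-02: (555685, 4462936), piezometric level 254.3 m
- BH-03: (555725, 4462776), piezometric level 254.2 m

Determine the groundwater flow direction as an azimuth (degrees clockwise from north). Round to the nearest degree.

220°

With h = a·x + b·y + c and BH-01 as origin, the differences give:
  100·a + (-210)·b = -0.1
  140·a + (-370)·b = -0.2
Eliminate b (×(-370) and ×(-210), subtract): -7600·a = -5.00 → a = ∂h/∂x = +0.0006579
Back-substitute: b = ∂h/∂y = +0.0007895.
Flow direction (−∇h) has components (-0.0006579 E, -0.0007895 N).
Azimuth = atan2(E, N) = atan2(-0.0006579, -0.0007895) = 219.8° ≈ 220°.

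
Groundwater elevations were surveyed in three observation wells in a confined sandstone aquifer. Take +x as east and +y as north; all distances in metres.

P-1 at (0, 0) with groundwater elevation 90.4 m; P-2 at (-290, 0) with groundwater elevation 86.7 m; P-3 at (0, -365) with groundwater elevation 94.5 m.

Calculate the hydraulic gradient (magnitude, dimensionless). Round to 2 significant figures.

∂h/∂x = (86.7 − 90.4) / (-290 − 0) = +0.01276
∂h/∂y = (94.5 − 90.4) / (-365 − 0) = -0.01123
|∇h| = √(0.01276² + -0.01123²) = 0.017

0.017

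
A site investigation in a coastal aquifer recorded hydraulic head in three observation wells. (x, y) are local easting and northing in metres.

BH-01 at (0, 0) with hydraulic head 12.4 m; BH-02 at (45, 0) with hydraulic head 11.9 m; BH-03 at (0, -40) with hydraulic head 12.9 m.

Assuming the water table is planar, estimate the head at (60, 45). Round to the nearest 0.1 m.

∂h/∂x = (11.9 − 12.4) / (45 − 0) = -0.01111
∂h/∂y = (12.9 − 12.4) / (-40 − 0) = -0.01250
h(60, 45) = 12.4 + (-0.01111)·(60) + (-0.01250)·(45) = 12.4 -0.667 -0.562 = 11.171 m.

11.2 m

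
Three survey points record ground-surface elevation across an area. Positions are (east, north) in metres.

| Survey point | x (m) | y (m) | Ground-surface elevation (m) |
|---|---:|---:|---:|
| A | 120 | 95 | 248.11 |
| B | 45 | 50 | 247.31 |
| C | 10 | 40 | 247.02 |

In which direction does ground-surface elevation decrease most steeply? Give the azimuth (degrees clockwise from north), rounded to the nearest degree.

Taking A as reference: B−A = (-75, -45, -0.80); C−A = (-110, -55, -1.09).
Solve a·Δx + b·Δy = Δz: det = (-75)·(-55) − (-110)·(-45) = -825.
∂z/∂x = [(-0.80)·(-55) − (-1.09)·(-45)] / -825 = +0.006121
∂z/∂y = [(-75)·(-1.09) − (-110)·(-0.80)] / -825 = +0.007576
Steepest decrease is along −∇f: components (-0.006121 E, -0.007576 N).
Azimuth = atan2(-0.006121, -0.007576) = 218.9° ≈ 219°.

219°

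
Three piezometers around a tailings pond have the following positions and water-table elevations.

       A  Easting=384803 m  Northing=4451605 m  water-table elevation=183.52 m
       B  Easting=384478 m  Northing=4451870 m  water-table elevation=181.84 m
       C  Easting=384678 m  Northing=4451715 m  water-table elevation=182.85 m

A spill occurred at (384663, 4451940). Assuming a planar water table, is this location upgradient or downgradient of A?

downgradient

Taking A as reference: B−A = (-325, 265, -1.68); C−A = (-125, 110, -0.67).
Determinant of the coordinate differences = (-325)·110 − (-125)·265 = -2625.
∂h/∂x = [(-1.68)·110 − (-0.67)·265] / -2625 = +0.002762
∂h/∂y = [(-325)·(-0.67) − (-125)·(-1.68)] / -2625 = -0.002952
Head at (384663, 4451940) = 183.52 + (+0.002762)·(-140) + (-0.002952)·(335) = 182.14 m.
That is lower than the 183.52 m at A, so the point is downgradient.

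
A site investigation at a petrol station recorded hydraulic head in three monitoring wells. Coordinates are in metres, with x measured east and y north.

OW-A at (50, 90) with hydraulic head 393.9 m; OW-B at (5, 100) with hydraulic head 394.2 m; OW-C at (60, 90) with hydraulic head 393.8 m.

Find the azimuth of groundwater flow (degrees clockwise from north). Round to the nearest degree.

034°

With h = a·x + b·y + c and OW-A as origin, the differences give:
  (-45)·a + 10·b = +0.3
  10·a + 0·b = -0.1
Eliminate b (×0 and ×10, subtract): -100·a = 1.00 → a = ∂h/∂x = -0.010000
Back-substitute: b = ∂h/∂y = -0.01500.
Flow direction (−∇h) has components (+0.010000 E, +0.01500 N).
Azimuth = atan2(E, N) = atan2(+0.010000, +0.01500) = 33.7° ≈ 034°.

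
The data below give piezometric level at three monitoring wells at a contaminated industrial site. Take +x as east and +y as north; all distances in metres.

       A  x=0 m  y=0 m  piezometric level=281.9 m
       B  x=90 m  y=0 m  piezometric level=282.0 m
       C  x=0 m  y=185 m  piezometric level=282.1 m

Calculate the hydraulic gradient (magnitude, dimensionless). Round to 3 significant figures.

0.00155

∂h/∂x = (282.0 − 281.9) / (90 − 0) = +0.001111
∂h/∂y = (282.1 − 281.9) / (185 − 0) = +0.001081
|∇h| = √(0.001111² + 0.001081²) = 0.00155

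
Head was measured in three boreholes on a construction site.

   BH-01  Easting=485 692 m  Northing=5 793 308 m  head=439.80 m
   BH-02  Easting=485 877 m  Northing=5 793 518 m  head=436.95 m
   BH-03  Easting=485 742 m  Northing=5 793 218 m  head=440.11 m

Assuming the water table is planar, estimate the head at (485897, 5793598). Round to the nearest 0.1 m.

Differences from BH-01: to BH-02 (Δx, Δy, Δh) = (185, 210, -2.85); to BH-03 = (50, -90, +0.31).
Solve a·Δx + b·Δy = Δh: det = 185·(-90) − 50·210 = -27150.
∂h/∂x = [(-2.85)·(-90) − (+0.31)·210] / -27150 = -0.007050
∂h/∂y = [185·(+0.31) − 50·(-2.85)] / -27150 = -0.007361
h(485897, 5793598) = 439.80 + (-0.007050)·(205) + (-0.007361)·(290) = 439.80 -1.445 -2.135 = 436.220 m.

436.2 m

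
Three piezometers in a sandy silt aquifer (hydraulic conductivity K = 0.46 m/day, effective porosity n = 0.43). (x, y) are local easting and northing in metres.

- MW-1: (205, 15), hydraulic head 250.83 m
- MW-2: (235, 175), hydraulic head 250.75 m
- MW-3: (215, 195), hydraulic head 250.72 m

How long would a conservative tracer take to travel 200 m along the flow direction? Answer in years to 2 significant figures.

480 years

Three-point gradient (reference MW-1): Δ to MW-2 = (30, 160, -0.08), Δ to MW-3 = (10, 180, -0.11).
∂h/∂x = +0.0008421, ∂h/∂y = -0.0006579 (det = 3800).
|∇h| = √(0.0008421² + -0.0006579²) = 0.001069
Seepage velocity v = K·i/n = 0.46 × 0.001069 / 0.43 = 0.001144 m/day.
t = 200 / 0.001144 = 1.748e+05 days = 479 years.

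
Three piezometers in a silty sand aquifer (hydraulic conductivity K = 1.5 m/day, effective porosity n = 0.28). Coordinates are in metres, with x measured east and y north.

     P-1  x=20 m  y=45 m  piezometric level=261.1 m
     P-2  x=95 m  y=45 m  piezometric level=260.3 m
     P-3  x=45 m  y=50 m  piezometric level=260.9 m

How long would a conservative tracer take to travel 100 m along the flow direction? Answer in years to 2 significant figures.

Three-point gradient (reference P-1): Δ to P-2 = (75, 0, -0.8), Δ to P-3 = (25, 5, -0.2).
∂h/∂x = -0.01067, ∂h/∂y = +0.01333 (det = 375).
|∇h| = √(-0.01067² + 0.01333²) = 0.01707
Seepage velocity v = K·i/n = 1.5 × 0.01707 / 0.28 = 0.09145 m/day.
t = 100 / 0.09145 = 1093 days = 2.99 years.

3.0 years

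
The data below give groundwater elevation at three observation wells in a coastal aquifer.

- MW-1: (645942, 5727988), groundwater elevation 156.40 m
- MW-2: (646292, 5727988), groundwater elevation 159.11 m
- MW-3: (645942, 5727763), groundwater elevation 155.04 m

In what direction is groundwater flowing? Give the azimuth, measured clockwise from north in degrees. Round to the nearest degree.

∂h/∂x = (159.11 − 156.40) / (646292 − 645942) = +0.007743
∂h/∂y = (155.04 − 156.40) / (5727763 − 5727988) = +0.006044
Flow direction (−∇h) has components (-0.007743 E, -0.006044 N).
Azimuth = atan2(E, N) = atan2(-0.007743, -0.006044) = 232.0° ≈ 232°.

232°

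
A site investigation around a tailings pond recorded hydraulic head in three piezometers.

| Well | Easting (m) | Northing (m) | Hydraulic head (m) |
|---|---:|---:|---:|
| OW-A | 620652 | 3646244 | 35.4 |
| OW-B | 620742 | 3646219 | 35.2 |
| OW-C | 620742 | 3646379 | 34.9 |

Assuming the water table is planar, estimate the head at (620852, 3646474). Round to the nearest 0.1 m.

Differences from OW-A: to OW-B (Δx, Δy, Δh) = (90, -25, -0.2); to OW-C = (90, 135, -0.5).
Determinant of the coordinate differences = 90·135 − 90·(-25) = 14400.
∂h/∂x = [(-0.2)·135 − (-0.5)·(-25)] / 14400 = -0.002743
∂h/∂y = [90·(-0.5) − 90·(-0.2)] / 14400 = -0.001875
h(620852, 3646474) = 35.4 + (-0.002743)·(200) + (-0.001875)·(230) = 35.4 -0.549 -0.431 = 34.420 m.

34.4 m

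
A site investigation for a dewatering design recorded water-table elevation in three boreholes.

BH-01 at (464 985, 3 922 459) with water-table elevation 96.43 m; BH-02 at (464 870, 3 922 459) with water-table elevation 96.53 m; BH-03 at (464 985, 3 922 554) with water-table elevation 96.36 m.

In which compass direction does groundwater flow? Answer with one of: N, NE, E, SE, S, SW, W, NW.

NE

∂h/∂x = (96.53 − 96.43) / (464870 − 464985) = -0.0008696
∂h/∂y = (96.36 − 96.43) / (3922554 − 3922459) = -0.0007368
Flow = −∇h = (+0.0008696 east, +0.0007368 north), which points northeast.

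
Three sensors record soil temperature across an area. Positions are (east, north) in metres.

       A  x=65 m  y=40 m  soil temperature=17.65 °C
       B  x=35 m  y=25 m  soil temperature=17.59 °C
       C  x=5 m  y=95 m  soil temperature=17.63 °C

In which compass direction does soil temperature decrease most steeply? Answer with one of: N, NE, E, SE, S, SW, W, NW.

SW

Taking A as reference: B−A = (-30, -15, -0.06); C−A = (-60, 55, -0.02).
Solve a·Δx + b·Δy = ΔT: det = (-30)·55 − (-60)·(-15) = -2550.
∂T/∂x = [(-0.06)·55 − (-0.02)·(-15)] / -2550 = +0.001412
∂T/∂y = [(-30)·(-0.02) − (-60)·(-0.06)] / -2550 = +0.001176
Steepest decrease is along −∇f = (-0.001412 E, -0.001176 N) → southwest.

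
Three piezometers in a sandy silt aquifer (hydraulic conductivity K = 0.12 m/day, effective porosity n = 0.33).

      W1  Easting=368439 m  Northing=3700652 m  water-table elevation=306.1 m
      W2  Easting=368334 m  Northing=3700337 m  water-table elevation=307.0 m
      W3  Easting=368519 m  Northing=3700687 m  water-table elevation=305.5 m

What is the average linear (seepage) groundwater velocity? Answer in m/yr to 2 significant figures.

Differences from W1: to W2 (Δx, Δy, Δh) = (-105, -315, +0.9); to W3 = (80, 35, -0.6).
Determinant of the coordinate differences = (-105)·35 − 80·(-315) = 21525.
∂h/∂x = [(+0.9)·35 − (-0.6)·(-315)] / 21525 = -0.007317
∂h/∂y = [(-105)·(-0.6) − 80·(+0.9)] / 21525 = -0.0004181
|∇h| = √(-0.007317² + -0.0004181²) = 0.007329
Seepage velocity v = K·i/n = 0.12 × 0.007329 / 0.33 = 0.002665 m/day = 0.9734 m/yr.

0.97 m/yr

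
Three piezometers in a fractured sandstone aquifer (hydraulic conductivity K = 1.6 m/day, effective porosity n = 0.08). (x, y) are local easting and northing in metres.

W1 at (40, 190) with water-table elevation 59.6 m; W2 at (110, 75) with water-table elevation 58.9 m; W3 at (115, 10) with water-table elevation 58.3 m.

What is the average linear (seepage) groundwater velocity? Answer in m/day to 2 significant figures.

Taking W1 as reference: W2−W1 = (70, -115, -0.7); W3−W1 = (75, -180, -1.3).
Determinant of the coordinate differences = 70·(-180) − 75·(-115) = -3975.
∂h/∂x = [(-0.7)·(-180) − (-1.3)·(-115)] / -3975 = +0.005912
∂h/∂y = [70·(-1.3) − 75·(-0.7)] / -3975 = +0.009686
|∇h| = √(0.005912² + 0.009686²) = 0.01135
Seepage velocity v = K·i/n = 1.6 × 0.01135 / 0.08 = 0.227 m/day.

0.23 m/day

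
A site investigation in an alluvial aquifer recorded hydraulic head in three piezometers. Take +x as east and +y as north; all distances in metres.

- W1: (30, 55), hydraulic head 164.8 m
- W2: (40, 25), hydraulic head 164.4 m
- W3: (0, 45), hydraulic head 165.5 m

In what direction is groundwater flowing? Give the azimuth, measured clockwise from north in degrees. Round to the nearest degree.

101°

With h = a·x + b·y + c and W1 as origin, the differences give:
  10·a + (-30)·b = -0.4
  (-30)·a + (-10)·b = +0.7
Eliminate b (×(-10) and ×(-30), subtract): -1000·a = 25.00 → a = ∂h/∂x = -0.02500
Back-substitute: b = ∂h/∂y = +0.005000.
Flow direction (−∇h) has components (+0.02500 E, -0.005000 N).
Azimuth = atan2(E, N) = atan2(+0.02500, -0.005000) = 101.3° ≈ 101°.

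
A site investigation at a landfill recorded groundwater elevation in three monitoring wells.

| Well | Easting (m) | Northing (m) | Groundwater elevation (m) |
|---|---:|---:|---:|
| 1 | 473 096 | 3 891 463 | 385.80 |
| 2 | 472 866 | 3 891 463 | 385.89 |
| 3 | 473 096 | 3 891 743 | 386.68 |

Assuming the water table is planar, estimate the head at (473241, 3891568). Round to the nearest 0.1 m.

∂h/∂x = (385.89 − 385.80) / (472866 − 473096) = -0.0003913
∂h/∂y = (386.68 − 385.80) / (3891743 − 3891463) = +0.003143
h(473241, 3891568) = 385.80 + (-0.0003913)·(145) + (+0.003143)·(105) = 385.80 -0.057 +0.330 = 386.073 m.

386.1 m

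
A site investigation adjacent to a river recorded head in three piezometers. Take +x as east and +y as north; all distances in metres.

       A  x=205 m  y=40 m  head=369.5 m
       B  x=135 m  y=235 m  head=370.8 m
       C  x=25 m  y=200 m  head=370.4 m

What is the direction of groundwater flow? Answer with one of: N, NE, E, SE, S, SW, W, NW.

With h = a·x + b·y + c and A as origin, the differences give:
  (-70)·a + 195·b = +1.3
  (-180)·a + 160·b = +0.9
Eliminate b (×160 and ×195, subtract): 23900·a = 32.50 → a = ∂h/∂x = +0.001360
Back-substitute: b = ∂h/∂y = +0.007155.
Flow = −∇h = (-0.001360 east, -0.007155 north), which points south.

S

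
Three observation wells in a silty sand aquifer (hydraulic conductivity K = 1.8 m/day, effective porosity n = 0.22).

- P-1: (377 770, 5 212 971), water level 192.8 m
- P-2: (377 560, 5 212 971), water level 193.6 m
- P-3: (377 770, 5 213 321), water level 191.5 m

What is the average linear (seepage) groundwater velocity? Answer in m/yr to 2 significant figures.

16 m/yr

∂h/∂x = (193.6 − 192.8) / (377560 − 377770) = -0.003810
∂h/∂y = (191.5 − 192.8) / (5213321 − 5212971) = -0.003714
|∇h| = √(-0.003810² + -0.003714²) = 0.005321
Seepage velocity v = K·i/n = 1.8 × 0.005321 / 0.22 = 0.04354 m/day = 15.9 m/yr.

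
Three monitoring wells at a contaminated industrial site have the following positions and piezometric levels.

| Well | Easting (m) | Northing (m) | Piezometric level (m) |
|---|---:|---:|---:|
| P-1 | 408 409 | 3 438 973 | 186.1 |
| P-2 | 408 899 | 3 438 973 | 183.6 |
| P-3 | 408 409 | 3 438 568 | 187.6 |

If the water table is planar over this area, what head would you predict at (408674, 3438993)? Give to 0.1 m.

∂h/∂x = (183.6 − 186.1) / (408899 − 408409) = -0.005102
∂h/∂y = (187.6 − 186.1) / (3438568 − 3438973) = -0.003704
h(408674, 3438993) = 186.1 + (-0.005102)·(265) + (-0.003704)·(20) = 186.1 -1.352 -0.074 = 184.674 m.

184.7 m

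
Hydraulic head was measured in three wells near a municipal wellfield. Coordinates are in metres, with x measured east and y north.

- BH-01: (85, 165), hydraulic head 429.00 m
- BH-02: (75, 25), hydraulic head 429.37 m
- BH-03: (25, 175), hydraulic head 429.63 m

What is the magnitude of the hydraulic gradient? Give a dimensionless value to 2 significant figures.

With h = a·x + b·y + c and BH-01 as origin, the differences give:
  (-10)·a + (-140)·b = +0.37
  (-60)·a + 10·b = +0.63
Eliminate b (×10 and ×(-140), subtract): -8500·a = 91.900 → a = ∂h/∂x = -0.01081
Back-substitute: b = ∂h/∂y = -0.001871.
|∇h| = √(-0.01081² + -0.001871²) = 0.01097

0.011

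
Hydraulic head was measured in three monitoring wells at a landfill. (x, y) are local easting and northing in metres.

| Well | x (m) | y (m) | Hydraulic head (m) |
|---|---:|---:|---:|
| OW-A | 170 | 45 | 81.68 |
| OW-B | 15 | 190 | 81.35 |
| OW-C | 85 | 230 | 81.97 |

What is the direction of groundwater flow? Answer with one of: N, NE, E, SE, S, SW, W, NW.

SW

Taking OW-A as reference: OW-B−OW-A = (-155, 145, -0.33); OW-C−OW-A = (-85, 185, +0.29).
Solve a·Δx + b·Δy = Δh: det = (-155)·185 − (-85)·145 = -16350.
∂h/∂x = [(-0.33)·185 − (+0.29)·145] / -16350 = +0.006306
∂h/∂y = [(-155)·(+0.29) − (-85)·(-0.33)] / -16350 = +0.004465
Flow = −∇h = (-0.006306 east, -0.004465 north), which points southwest.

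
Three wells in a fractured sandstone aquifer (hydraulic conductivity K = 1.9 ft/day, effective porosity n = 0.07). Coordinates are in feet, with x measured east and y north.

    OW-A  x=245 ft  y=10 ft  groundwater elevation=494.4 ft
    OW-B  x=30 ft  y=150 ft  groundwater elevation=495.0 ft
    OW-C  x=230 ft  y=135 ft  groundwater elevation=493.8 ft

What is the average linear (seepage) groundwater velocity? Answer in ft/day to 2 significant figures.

Three-point gradient (reference OW-A): Δ to OW-B = (-215, 140, +0.6), Δ to OW-C = (-15, 125, -0.6).
∂h/∂x = -0.006418, ∂h/∂y = -0.005570 (det = -24775).
|∇h| = √(-0.006418² + -0.005570²) = 0.008498
Seepage velocity v = K·i/n = 1.9 × 0.008498 / 0.07 = 0.2307 ft/day.

0.23 ft/day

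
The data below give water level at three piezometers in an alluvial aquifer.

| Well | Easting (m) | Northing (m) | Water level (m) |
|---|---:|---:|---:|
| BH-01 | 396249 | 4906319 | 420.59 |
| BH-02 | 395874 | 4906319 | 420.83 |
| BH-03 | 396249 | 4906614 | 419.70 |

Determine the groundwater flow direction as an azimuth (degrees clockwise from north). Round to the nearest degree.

∂h/∂x = (420.83 − 420.59) / (395874 − 396249) = -0.0006400
∂h/∂y = (419.70 − 420.59) / (4906614 − 4906319) = -0.003017
Flow direction (−∇h) has components (+0.0006400 E, +0.003017 N).
Azimuth = atan2(E, N) = atan2(+0.0006400, +0.003017) = 12.0° ≈ 012°.

012°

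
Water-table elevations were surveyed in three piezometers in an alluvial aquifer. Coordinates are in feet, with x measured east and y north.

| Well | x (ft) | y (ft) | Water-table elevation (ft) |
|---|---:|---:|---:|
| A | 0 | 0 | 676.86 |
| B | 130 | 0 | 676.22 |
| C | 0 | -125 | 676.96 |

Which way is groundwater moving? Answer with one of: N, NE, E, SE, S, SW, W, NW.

∂h/∂x = (676.22 − 676.86) / (130 − 0) = -0.004923
∂h/∂y = (676.96 − 676.86) / (-125 − 0) = -0.0008000
Flow = −∇h = (+0.004923 east, +0.0008000 north), which points east.

E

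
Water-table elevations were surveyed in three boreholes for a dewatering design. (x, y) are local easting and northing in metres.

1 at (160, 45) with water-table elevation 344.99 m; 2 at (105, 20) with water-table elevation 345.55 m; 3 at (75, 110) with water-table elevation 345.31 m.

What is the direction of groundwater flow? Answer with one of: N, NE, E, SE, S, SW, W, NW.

Differences from 1: to 2 (Δx, Δy, Δh) = (-55, -25, +0.56); to 3 = (-85, 65, +0.32).
Determinant of the coordinate differences = (-55)·65 − (-85)·(-25) = -5700.
∂h/∂x = [(+0.56)·65 − (+0.32)·(-25)] / -5700 = -0.007789
∂h/∂y = [(-55)·(+0.32) − (-85)·(+0.56)] / -5700 = -0.005263
Flow = −∇h = (+0.007789 east, +0.005263 north), which points northeast.

NE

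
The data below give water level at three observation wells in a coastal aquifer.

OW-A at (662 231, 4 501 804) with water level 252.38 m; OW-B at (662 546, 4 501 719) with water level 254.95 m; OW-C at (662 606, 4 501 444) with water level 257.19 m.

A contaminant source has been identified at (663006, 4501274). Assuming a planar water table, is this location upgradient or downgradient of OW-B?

Taking OW-A as reference: OW-B−OW-A = (315, -85, +2.57); OW-C−OW-A = (375, -360, +4.81).
Determinant of the coordinate differences = 315·(-360) − 375·(-85) = -81525.
∂h/∂x = [(+2.57)·(-360) − (+4.81)·(-85)] / -81525 = +0.006334
∂h/∂y = [315·(+4.81) − 375·(+2.57)] / -81525 = -0.006764
Head at (663006, 4501274) = 252.38 + (+0.006334)·(775) + (-0.006764)·(-530) = 260.87 m.
That is higher than the 254.95 m at OW-B, so the point is upgradient.

upgradient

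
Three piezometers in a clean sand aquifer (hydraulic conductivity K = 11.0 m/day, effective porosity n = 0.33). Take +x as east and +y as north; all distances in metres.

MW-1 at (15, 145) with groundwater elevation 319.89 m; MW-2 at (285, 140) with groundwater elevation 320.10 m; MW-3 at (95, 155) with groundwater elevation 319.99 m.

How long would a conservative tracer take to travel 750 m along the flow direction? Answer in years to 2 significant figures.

18 years

Differences from MW-1: to MW-2 (Δx, Δy, Δh) = (270, -5, +0.21); to MW-3 = (80, 10, +0.10).
Determinant of the coordinate differences = 270·10 − 80·(-5) = 3100.
∂h/∂x = [(+0.21)·10 − (+0.10)·(-5)] / 3100 = +0.0008387
∂h/∂y = [270·(+0.10) − 80·(+0.21)] / 3100 = +0.003290
|∇h| = √(0.0008387² + 0.003290²) = 0.003395
Seepage velocity v = K·i/n = 11.0 × 0.003395 / 0.33 = 0.1132 m/day.
t = 750 / 0.1132 = 6625 days = 18.1 years.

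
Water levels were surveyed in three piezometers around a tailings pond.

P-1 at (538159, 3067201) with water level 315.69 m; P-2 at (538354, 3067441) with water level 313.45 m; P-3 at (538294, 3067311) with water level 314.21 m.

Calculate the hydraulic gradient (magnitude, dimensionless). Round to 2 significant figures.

With h = a·x + b·y + c and P-1 as origin, the differences give:
  195·a + 240·b = -2.24
  135·a + 110·b = -1.48
Eliminate b (×110 and ×240, subtract): -10950·a = 108.800 → a = ∂h/∂x = -0.009936
Back-substitute: b = ∂h/∂y = -0.001260.
|∇h| = √(-0.009936² + -0.001260²) = 0.01002

0.010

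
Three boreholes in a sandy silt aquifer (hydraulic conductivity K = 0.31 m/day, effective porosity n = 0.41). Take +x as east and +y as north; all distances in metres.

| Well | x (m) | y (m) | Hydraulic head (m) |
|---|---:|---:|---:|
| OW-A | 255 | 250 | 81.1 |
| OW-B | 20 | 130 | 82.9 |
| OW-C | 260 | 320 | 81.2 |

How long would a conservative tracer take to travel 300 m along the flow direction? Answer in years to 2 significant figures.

Differences from OW-A: to OW-B (Δx, Δy, Δh) = (-235, -120, +1.8); to OW-C = (5, 70, +0.1).
Determinant of the coordinate differences = (-235)·70 − 5·(-120) = -15850.
∂h/∂x = [(+1.8)·70 − (+0.1)·(-120)] / -15850 = -0.008707
∂h/∂y = [(-235)·(+0.1) − 5·(+1.8)] / -15850 = +0.002050
|∇h| = √(-0.008707² + 0.002050²) = 0.008945
Seepage velocity v = K·i/n = 0.31 × 0.008945 / 0.41 = 0.006763 m/day.
t = 300 / 0.006763 = 4.436e+04 days = 121 years.

120 years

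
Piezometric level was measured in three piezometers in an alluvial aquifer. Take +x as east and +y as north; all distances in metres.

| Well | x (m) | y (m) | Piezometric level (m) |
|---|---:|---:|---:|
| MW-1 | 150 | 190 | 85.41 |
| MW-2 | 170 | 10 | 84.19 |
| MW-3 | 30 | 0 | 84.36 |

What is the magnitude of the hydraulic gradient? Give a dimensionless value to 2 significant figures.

Differences from MW-1: to MW-2 (Δx, Δy, Δh) = (20, -180, -1.22); to MW-3 = (-120, -190, -1.05).
Determinant of the coordinate differences = 20·(-190) − (-120)·(-180) = -25400.
∂h/∂x = [(-1.22)·(-190) − (-1.05)·(-180)] / -25400 = -0.001685
∂h/∂y = [20·(-1.05) − (-120)·(-1.22)] / -25400 = +0.006591
|∇h| = √(-0.001685² + 0.006591²) = 0.006803

0.0068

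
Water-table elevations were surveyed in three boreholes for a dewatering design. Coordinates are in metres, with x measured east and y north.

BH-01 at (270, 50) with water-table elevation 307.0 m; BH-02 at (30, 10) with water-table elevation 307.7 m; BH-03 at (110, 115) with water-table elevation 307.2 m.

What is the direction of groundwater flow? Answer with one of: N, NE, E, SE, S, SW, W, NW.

NE

Three-point gradient (reference BH-01): Δ to BH-02 = (-240, -40, +0.7), Δ to BH-03 = (-160, 65, +0.2).
∂h/∂x = -0.002432, ∂h/∂y = -0.002909 (det = -22000).
Flow = −∇h = (+0.002432 east, +0.002909 north), which points northeast.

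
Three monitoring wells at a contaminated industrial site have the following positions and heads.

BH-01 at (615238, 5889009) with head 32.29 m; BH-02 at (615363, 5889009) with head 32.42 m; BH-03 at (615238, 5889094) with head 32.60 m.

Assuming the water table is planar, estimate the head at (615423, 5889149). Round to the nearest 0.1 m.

∂h/∂x = (32.42 − 32.29) / (615363 − 615238) = +0.001040
∂h/∂y = (32.60 − 32.29) / (5889094 − 5889009) = +0.003647
h(615423, 5889149) = 32.29 + (+0.001040)·(185) + (+0.003647)·(140) = 32.29 +0.192 +0.511 = 32.993 m.

33.0 m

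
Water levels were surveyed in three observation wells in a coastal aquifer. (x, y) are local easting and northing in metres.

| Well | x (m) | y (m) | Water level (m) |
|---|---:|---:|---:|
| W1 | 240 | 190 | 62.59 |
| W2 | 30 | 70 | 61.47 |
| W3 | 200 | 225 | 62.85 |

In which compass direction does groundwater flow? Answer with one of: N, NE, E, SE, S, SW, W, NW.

Taking W1 as reference: W2−W1 = (-210, -120, -1.12); W3−W1 = (-40, 35, +0.26).
Determinant of the coordinate differences = (-210)·35 − (-40)·(-120) = -12150.
∂h/∂x = [(-1.12)·35 − (+0.26)·(-120)] / -12150 = +0.0006584
∂h/∂y = [(-210)·(+0.26) − (-40)·(-1.12)] / -12150 = +0.008181
Flow = −∇h = (-0.0006584 east, -0.008181 north), which points south.

S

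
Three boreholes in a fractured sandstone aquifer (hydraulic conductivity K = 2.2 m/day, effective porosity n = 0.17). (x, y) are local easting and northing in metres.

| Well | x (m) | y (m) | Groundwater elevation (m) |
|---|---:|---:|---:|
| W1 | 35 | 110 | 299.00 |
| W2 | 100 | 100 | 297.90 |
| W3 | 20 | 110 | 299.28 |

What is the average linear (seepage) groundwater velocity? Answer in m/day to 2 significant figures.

0.28 m/day

Three-point gradient (reference W1): Δ to W2 = (65, -10, -1.10), Δ to W3 = (-15, 0, +0.28).
∂h/∂x = -0.01867, ∂h/∂y = -0.01133 (det = -150).
|∇h| = √(-0.01867² + -0.01133²) = 0.02184
Seepage velocity v = K·i/n = 2.2 × 0.02184 / 0.17 = 0.2826 m/day.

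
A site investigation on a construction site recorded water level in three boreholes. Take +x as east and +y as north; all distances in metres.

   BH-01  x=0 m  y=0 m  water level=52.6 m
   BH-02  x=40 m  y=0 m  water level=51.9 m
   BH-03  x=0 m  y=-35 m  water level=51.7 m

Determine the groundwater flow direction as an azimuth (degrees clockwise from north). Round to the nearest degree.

∂h/∂x = (51.9 − 52.6) / (40 − 0) = -0.01750
∂h/∂y = (51.7 − 52.6) / (-35 − 0) = +0.02571
Flow direction (−∇h) has components (+0.01750 E, -0.02571 N).
Azimuth = atan2(E, N) = atan2(+0.01750, -0.02571) = 145.8° ≈ 146°.

146°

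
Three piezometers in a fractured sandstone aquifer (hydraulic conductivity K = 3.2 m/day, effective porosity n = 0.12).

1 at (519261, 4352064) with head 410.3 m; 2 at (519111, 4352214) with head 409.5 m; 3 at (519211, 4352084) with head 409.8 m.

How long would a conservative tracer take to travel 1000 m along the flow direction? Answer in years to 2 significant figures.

6.7 years

Taking 1 as reference: 2−1 = (-150, 150, -0.8); 3−1 = (-50, 20, -0.5).
Solve a·Δx + b·Δy = Δh: det = (-150)·20 − (-50)·150 = 4500.
∂h/∂x = [(-0.8)·20 − (-0.5)·150] / 4500 = +0.01311
∂h/∂y = [(-150)·(-0.5) − (-50)·(-0.8)] / 4500 = +0.007778
|∇h| = √(0.01311² + 0.007778²) = 0.01524
Seepage velocity v = K·i/n = 3.2 × 0.01524 / 0.12 = 0.4064 m/day.
t = 1000 / 0.4064 = 2461 days = 6.74 years.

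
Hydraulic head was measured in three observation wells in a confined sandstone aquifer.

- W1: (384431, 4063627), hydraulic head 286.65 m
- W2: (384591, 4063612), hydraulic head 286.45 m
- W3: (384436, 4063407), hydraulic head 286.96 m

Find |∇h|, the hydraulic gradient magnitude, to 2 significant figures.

Taking W1 as reference: W2−W1 = (160, -15, -0.20); W3−W1 = (5, -220, +0.31).
Solve a·Δx + b·Δy = Δh: det = 160·(-220) − 5·(-15) = -35125.
∂h/∂x = [(-0.20)·(-220) − (+0.31)·(-15)] / -35125 = -0.001385
∂h/∂y = [160·(+0.31) − 5·(-0.20)] / -35125 = -0.001441
|∇h| = √(-0.001385² + -0.001441²) = 0.001999

0.0020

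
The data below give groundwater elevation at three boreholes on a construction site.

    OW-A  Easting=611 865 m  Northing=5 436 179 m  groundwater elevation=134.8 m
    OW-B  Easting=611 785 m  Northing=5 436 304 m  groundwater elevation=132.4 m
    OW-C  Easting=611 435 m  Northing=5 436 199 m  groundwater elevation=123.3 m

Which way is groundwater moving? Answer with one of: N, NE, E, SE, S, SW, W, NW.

W

With h = a·x + b·y + c and OW-A as origin, the differences give:
  (-80)·a + 125·b = -2.4
  (-430)·a + 20·b = -11.5
Eliminate b (×20 and ×125, subtract): 52150·a = 1389.50 → a = ∂h/∂x = +0.02664
Back-substitute: b = ∂h/∂y = -0.002148.
Flow = −∇h = (-0.02664 east, +0.002148 north), which points west.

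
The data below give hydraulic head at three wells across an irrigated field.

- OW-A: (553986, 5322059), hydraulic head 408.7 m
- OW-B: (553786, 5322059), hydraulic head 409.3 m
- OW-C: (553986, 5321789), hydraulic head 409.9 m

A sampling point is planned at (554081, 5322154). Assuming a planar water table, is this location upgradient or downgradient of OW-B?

∂h/∂x = (409.3 − 408.7) / (553786 − 553986) = -0.003000
∂h/∂y = (409.9 − 408.7) / (5321789 − 5322059) = -0.004444
Head at (554081, 5322154) = 408.7 + (-0.003000)·(95) + (-0.004444)·(95) = 407.99 m.
That is lower than the 409.3 m at OW-B, so the point is downgradient.

downgradient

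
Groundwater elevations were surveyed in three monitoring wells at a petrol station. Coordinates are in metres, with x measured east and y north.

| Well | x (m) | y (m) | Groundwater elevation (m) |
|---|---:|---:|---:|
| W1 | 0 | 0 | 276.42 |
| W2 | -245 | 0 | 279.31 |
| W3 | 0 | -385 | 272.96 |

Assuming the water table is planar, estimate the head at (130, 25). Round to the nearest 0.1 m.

∂h/∂x = (279.31 − 276.42) / (-245 − 0) = -0.01180
∂h/∂y = (272.96 − 276.42) / (-385 − 0) = +0.008987
h(130, 25) = 276.42 + (-0.01180)·(130) + (+0.008987)·(25) = 276.42 -1.533 +0.225 = 275.111 m.

275.1 m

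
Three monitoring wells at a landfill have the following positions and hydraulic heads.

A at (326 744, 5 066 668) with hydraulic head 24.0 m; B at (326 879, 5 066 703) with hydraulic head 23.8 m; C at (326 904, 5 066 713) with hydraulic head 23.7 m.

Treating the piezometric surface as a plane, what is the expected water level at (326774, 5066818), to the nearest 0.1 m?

Differences from A: to B (Δx, Δy, Δh) = (135, 35, -0.2); to C = (160, 45, -0.3).
Determinant of the coordinate differences = 135·45 − 160·35 = 475.
∂h/∂x = [(-0.2)·45 − (-0.3)·35] / 475 = +0.003158
∂h/∂y = [135·(-0.3) − 160·(-0.2)] / 475 = -0.01789
h(326774, 5066818) = 24.0 + (+0.003158)·(30) + (-0.01789)·(150) = 24.0 +0.095 -2.684 = 21.411 m.

21.4 m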